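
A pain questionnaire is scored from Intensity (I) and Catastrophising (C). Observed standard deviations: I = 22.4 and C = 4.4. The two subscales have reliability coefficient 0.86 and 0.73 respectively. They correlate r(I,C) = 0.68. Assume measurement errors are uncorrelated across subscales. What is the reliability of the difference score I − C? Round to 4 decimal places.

Var(I−C) = 22.4² + 4.4² − 2·22.4·4.4·0.68 = 521.12 − 134.042 = 387.078.
Because errors are independent across components, Cov(Tᵢ,Tⱼ) = Cov(Xᵢ,Xⱼ); the off-diagonal part of the true-score variance is the same as above.
True-score variance = [22.4²·0.86 + 4.4²·0.73] − 134.042 = 445.646 − 134.042 = 311.605.
Reliability = 311.605 / 387.078 = 0.8050.

0.8050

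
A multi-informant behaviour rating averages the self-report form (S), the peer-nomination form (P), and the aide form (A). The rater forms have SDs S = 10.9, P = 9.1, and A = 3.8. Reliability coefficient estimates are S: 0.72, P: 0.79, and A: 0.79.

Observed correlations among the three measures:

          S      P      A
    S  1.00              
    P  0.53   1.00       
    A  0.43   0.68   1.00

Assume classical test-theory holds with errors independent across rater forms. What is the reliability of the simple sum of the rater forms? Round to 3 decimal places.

Var(S+P+A) = 10.9² + 9.1² + 3.8² + 2·[10.9·9.1·0.53 + 10.9·3.8·0.43 + 9.1·3.8·0.68] = 216.06 + 187.791 = 403.851.
Under uncorrelated errors the observed covariances equal the true-score covariances, so only the own-variance terms attenuate.
True-score variance = [10.9²·0.72 + 9.1²·0.79 + 3.8²·0.79] + 187.791 = 162.371 + 187.791 = 350.162.
Reliability = 350.162 / 403.851 = 0.867.

0.867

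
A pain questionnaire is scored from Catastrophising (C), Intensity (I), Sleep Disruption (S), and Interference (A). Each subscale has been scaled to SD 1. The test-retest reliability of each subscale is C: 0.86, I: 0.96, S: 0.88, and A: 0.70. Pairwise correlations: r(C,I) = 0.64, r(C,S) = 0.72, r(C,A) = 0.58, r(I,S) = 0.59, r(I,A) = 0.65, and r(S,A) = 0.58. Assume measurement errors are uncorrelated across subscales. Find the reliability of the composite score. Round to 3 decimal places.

0.948

Var(C+I+S+A) = 4 + 2·[0.64 + 0.72 + 0.58 + 0.59 + 0.65 + 0.58] = 4 + 7.52 = 11.52.
Under uncorrelated errors the observed covariances equal the true-score covariances, so only the own-variance terms attenuate.
True-score variance = [0.86 + 0.96 + 0.88 + 0.70] + 7.52 = 3.4 + 7.52 = 10.92.
Reliability = 10.92 / 11.52 = 0.948.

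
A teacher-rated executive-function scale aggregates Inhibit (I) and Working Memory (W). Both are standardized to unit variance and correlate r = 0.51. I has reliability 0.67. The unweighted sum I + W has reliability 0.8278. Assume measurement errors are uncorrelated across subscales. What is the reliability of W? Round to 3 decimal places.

Var(I+W) = 2 + 2·0.51 = 3.020.
True-score variance = ρ_I + ρ_W + 2·0.51, so 0.8278 = (0.67 + ρ_W + 1.02) / 3.020.
ρ_W = 0.8278·3.020 − 0.67 − 1.02 = 0.810.

0.810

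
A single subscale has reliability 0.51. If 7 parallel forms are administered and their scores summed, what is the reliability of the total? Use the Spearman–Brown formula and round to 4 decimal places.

0.8793

ρ_k = kρ / (1 + (k−1)ρ) = 7·0.51 / (1 + 6·0.51) = 3.570 / 4.060 = 0.8793.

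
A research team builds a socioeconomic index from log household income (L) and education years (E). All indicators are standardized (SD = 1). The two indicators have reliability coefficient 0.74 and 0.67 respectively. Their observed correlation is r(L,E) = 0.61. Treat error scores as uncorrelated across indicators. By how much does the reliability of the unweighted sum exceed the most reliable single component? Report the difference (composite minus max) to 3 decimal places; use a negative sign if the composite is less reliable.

Var(sum) = 2 + 1.22 = 3.22; true-score variance = 1.41 + 1.22 = 2.63; composite reliability = 0.8168.
Max component reliability = 0.7400.
Difference = 0.8168 − 0.7400 = 0.077.

0.077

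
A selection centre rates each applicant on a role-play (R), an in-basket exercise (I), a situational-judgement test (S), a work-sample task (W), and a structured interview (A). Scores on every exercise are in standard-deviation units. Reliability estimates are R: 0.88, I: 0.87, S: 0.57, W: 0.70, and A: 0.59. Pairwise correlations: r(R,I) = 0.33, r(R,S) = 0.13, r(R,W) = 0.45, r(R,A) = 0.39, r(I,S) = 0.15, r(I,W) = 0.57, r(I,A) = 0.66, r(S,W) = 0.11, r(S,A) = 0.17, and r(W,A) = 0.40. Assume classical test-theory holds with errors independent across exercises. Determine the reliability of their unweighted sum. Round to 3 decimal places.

0.881

Var(R+I+S+W+A) = 5 + 2·[0.33 + 0.13 + 0.45 + 0.39 + 0.15 + 0.57 + 0.66 + 0.11 + 0.17 + 0.40] = 5 + 6.72 = 11.72.
Under uncorrelated errors the observed covariances equal the true-score covariances, so only the own-variance terms attenuate.
True-score variance = [0.88 + 0.87 + 0.57 + 0.70 + 0.59] + 6.72 = 3.61 + 6.72 = 10.33.
Reliability = 10.33 / 11.72 = 0.881.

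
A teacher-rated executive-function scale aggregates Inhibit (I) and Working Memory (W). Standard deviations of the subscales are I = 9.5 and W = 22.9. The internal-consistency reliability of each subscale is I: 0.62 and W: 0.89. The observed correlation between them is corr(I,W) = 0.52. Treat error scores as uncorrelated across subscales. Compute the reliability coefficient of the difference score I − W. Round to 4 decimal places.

0.7632

Var(I−W) = 9.5² + 22.9² − 2·9.5·22.9·0.52 = 614.66 − 226.252 = 388.408.
With uncorrelated errors the cross-covariances are all true-score covariance, so they carry over unchanged; only the diagonal terms shrink to ρᵢσᵢ².
True-score variance = [9.5²·0.62 + 22.9²·0.89] − 226.252 = 522.68 − 226.252 = 296.428.
Reliability = 296.428 / 388.408 = 0.7632.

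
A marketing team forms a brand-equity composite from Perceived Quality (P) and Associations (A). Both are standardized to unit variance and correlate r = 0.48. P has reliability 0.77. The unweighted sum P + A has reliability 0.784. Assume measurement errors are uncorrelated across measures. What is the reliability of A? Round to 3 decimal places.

0.591

Var(P+A) = 2 + 2·0.48 = 2.960.
True-score variance = ρ_P + ρ_A + 2·0.48, so 0.784 = (0.77 + ρ_A + 0.96) / 2.960.
ρ_A = 0.784·2.960 − 0.77 − 0.96 = 0.591.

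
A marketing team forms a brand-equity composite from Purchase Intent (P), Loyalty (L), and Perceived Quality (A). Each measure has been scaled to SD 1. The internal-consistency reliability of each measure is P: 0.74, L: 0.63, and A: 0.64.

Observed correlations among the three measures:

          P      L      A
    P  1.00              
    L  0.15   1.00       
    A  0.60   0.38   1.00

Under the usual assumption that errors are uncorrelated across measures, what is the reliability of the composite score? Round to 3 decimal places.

0.812

Var(P+L+A) = 3 + 2·[0.15 + 0.60 + 0.38] = 3 + 2.26 = 5.26.
With uncorrelated errors the cross-covariances are all true-score covariance, so they carry over unchanged; only the diagonal terms shrink to ρᵢσᵢ².
True-score variance = [0.74 + 0.63 + 0.64] + 2.26 = 2.01 + 2.26 = 4.27.
Reliability = 4.27 / 5.26 = 0.812.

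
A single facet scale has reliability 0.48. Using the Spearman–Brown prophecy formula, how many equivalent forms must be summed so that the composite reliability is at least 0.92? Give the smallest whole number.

k ≥ ρ*(1−ρ₁)/(ρ₁(1−ρ*)) = 0.92·0.52 / (0.48·0.08) = 12.458.
Smallest integer k = 13.

13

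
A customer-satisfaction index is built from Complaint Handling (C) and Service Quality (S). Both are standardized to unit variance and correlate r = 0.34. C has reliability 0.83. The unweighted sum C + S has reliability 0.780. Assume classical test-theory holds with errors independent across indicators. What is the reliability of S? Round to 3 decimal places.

0.580

Var(C+S) = 2 + 2·0.34 = 2.680.
True-score variance = ρ_C + ρ_S + 2·0.34, so 0.780 = (0.83 + ρ_S + 0.68) / 2.680.
ρ_S = 0.780·2.680 − 0.83 − 0.68 = 0.580.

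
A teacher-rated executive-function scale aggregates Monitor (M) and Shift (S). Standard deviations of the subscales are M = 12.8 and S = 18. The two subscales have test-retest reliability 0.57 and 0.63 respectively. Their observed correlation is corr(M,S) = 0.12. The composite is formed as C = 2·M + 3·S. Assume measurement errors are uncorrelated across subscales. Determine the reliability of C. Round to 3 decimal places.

0.651

Var(C) = 2²·12.8² + 3²·18² + 2·[6·12.8·18·0.12] = 3571.36 + 331.776 = 3903.14.
With uncorrelated errors the cross-covariances are all true-score covariance, so they carry over unchanged; only the diagonal terms shrink to ρᵢσᵢ².
True-score variance = [2²·12.8²·0.57 + 3²·18²·0.63] + 331.776 = 2210.64 + 331.776 = 2542.41.
Reliability = 2542.41 / 3903.14 = 0.651.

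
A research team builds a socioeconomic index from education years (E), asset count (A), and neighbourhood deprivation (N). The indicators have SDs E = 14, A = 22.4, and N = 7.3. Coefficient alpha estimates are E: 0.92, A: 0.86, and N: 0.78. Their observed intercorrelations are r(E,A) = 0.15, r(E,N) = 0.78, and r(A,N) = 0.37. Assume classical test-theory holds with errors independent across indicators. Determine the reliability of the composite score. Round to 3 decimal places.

Var(E+A+N) = 14² + 22.4² + 7.3² + 2·[14·22.4·0.15 + 14·7.3·0.78 + 22.4·7.3·0.37] = 751.05 + 374.517 = 1125.57.
Under uncorrelated errors the observed covariances equal the true-score covariances, so only the own-variance terms attenuate.
True-score variance = [14²·0.92 + 22.4²·0.86 + 7.3²·0.78] + 374.517 = 653.4 + 374.517 = 1027.92.
Reliability = 1027.92 / 1125.57 = 0.913.

0.913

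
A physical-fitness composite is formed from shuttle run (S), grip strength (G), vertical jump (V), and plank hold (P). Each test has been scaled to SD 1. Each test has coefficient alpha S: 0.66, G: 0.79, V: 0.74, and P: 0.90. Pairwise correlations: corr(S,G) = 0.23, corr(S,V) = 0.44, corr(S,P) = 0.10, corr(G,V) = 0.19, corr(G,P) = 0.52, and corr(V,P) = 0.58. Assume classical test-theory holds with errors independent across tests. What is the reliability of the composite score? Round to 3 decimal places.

0.888

Var(S+G+V+P) = 4 + 2·[0.23 + 0.44 + 0.10 + 0.19 + 0.52 + 0.58] = 4 + 4.12 = 8.12.
With uncorrelated errors the cross-covariances are all true-score covariance, so they carry over unchanged; only the diagonal terms shrink to ρᵢσᵢ².
True-score variance = [0.66 + 0.79 + 0.74 + 0.90] + 4.12 = 3.09 + 4.12 = 7.21.
Reliability = 7.21 / 8.12 = 0.888.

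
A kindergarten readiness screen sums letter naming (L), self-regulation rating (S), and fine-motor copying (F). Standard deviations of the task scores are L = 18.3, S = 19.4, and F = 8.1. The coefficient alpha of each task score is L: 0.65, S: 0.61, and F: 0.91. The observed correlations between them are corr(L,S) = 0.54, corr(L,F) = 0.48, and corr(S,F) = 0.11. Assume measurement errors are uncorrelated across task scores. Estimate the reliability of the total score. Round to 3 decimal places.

0.798

Var(L+S+F) = 18.3² + 19.4² + 8.1² + 2·[18.3·19.4·0.54 + 18.3·8.1·0.48 + 19.4·8.1·0.11] = 776.86 + 560.293 = 1337.15.
Because errors are independent across components, Cov(Tᵢ,Tⱼ) = Cov(Xᵢ,Xⱼ); the off-diagonal part of the true-score variance is the same as above.
True-score variance = [18.3²·0.65 + 19.4²·0.61 + 8.1²·0.91] + 560.293 = 506.963 + 560.293 = 1067.26.
Reliability = 1067.26 / 1337.15 = 0.798.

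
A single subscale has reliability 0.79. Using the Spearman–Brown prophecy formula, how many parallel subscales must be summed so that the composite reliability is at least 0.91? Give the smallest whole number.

3

k ≥ ρ*(1−ρ₁)/(ρ₁(1−ρ*)) = 0.91·0.21 / (0.79·0.09) = 2.688.
Smallest integer k = 3.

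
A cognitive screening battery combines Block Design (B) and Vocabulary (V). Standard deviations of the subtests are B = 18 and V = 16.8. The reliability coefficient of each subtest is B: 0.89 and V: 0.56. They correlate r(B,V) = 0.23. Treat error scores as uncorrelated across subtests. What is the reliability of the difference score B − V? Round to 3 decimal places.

0.658

Var(B−V) = 18² + 16.8² − 2·18·16.8·0.23 = 606.24 − 139.104 = 467.136.
Because errors are independent across components, Cov(Tᵢ,Tⱼ) = Cov(Xᵢ,Xⱼ); the off-diagonal part of the true-score variance is the same as above.
True-score variance = [18²·0.89 + 16.8²·0.56] − 139.104 = 446.414 − 139.104 = 307.31.
Reliability = 307.31 / 467.136 = 0.658.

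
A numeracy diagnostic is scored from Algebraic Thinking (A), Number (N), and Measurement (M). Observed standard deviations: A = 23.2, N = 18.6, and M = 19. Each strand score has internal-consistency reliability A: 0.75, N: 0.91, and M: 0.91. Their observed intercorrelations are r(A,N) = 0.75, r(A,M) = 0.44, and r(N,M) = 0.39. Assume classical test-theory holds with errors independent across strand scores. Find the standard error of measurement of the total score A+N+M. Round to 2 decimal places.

Var(total) = 1245.2 + 1310.84 = 2556.04.
True-score variance = 1047.01 + 1310.84 = 2357.85, so reliability = 0.9225.
Error variance = 2556.04 − 2357.85 = 198.186; SEM = √198.186 = 14.08.

14.08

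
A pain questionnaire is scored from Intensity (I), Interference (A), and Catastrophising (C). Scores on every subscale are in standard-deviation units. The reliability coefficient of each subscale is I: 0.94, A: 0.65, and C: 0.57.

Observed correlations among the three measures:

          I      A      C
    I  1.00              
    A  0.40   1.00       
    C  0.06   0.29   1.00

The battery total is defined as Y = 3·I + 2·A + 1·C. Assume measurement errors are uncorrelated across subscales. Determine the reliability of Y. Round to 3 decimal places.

0.883

Var(Y) = 3² + 2² + 1 + 2·[6·0.40 + 3·0.06 + 2·0.29] = 14 + 6.32 = 20.32.
Because errors are independent across components, Cov(Tᵢ,Tⱼ) = Cov(Xᵢ,Xⱼ); the off-diagonal part of the true-score variance is the same as above.
True-score variance = [3²·0.94 + 2²·0.65 + 0.57] + 6.32 = 11.63 + 6.32 = 17.95.
Reliability = 17.95 / 20.32 = 0.883.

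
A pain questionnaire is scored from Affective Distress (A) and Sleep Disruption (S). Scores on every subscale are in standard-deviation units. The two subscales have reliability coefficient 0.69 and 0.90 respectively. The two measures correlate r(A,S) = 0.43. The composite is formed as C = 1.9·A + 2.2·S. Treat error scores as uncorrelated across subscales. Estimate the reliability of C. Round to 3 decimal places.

0.867

Var(C) = 1.9² + 2.2² + 2·[4.18·0.43] = 8.45 + 3.5948 = 12.0448.
Under uncorrelated errors the observed covariances equal the true-score covariances, so only the own-variance terms attenuate.
True-score variance = [1.9²·0.69 + 2.2²·0.90] + 3.5948 = 6.8469 + 3.5948 = 10.4417.
Reliability = 10.4417 / 12.0448 = 0.867.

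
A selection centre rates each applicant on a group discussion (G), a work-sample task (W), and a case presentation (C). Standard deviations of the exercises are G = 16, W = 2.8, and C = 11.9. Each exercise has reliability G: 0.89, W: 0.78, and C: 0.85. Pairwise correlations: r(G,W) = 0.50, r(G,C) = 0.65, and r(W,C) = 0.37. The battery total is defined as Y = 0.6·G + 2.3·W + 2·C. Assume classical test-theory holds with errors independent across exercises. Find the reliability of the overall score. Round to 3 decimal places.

0.911

Var(Y) = 0.6²·16² + 2.3²·2.8² + 2²·11.9² + 2·[1.38·16·2.8·0.50 + 1.2·16·11.9·0.65 + 4.6·2.8·11.9·0.37] = 700.074 + 472.269 = 1172.34.
With uncorrelated errors the cross-covariances are all true-score covariance, so they carry over unchanged; only the diagonal terms shrink to ρᵢσᵢ².
True-score variance = [0.6²·16²·0.89 + 2.3²·2.8²·0.78 + 2²·11.9²·0.85] + 472.269 = 595.846 + 472.269 = 1068.12.
Reliability = 1068.12 / 1172.34 = 0.911.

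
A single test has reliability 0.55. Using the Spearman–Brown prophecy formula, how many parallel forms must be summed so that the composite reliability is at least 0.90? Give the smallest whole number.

8

k ≥ ρ*(1−ρ₁)/(ρ₁(1−ρ*)) = 0.90·0.45 / (0.55·0.10) = 7.364.
Smallest integer k = 8.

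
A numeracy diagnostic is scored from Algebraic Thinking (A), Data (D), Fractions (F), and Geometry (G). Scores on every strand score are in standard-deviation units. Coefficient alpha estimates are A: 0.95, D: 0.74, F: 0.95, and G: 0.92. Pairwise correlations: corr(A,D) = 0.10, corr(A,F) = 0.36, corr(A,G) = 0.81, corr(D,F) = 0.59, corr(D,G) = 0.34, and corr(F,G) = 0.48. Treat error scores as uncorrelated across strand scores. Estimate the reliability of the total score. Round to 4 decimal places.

Var(A+D+F+G) = 4 + 2·[0.10 + 0.36 + 0.81 + 0.59 + 0.34 + 0.48] = 4 + 5.36 = 9.36.
Because errors are independent across components, Cov(Tᵢ,Tⱼ) = Cov(Xᵢ,Xⱼ); the off-diagonal part of the true-score variance is the same as above.
True-score variance = [0.95 + 0.74 + 0.95 + 0.92] + 5.36 = 3.56 + 5.36 = 8.92.
Reliability = 8.92 / 9.36 = 0.9530.

0.9530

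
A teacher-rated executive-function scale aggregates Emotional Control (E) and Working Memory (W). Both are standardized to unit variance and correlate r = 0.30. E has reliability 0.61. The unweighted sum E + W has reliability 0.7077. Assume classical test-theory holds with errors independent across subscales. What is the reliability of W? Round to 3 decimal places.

Var(E+W) = 2 + 2·0.30 = 2.600.
True-score variance = ρ_E + ρ_W + 2·0.30, so 0.7077 = (0.61 + ρ_W + 0.60) / 2.600.
ρ_W = 0.7077·2.600 − 0.61 − 0.60 = 0.630.

0.630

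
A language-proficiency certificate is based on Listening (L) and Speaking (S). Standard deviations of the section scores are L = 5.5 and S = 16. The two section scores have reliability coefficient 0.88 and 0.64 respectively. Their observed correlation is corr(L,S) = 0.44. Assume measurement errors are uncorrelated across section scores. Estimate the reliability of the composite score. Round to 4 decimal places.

0.7366

Var(L+S) = 5.5² + 16² + 2·[5.5·16·0.44] = 286.25 + 77.44 = 363.69.
With uncorrelated errors the cross-covariances are all true-score covariance, so they carry over unchanged; only the diagonal terms shrink to ρᵢσᵢ².
True-score variance = [5.5²·0.88 + 16²·0.64] + 77.44 = 190.46 + 77.44 = 267.9.
Reliability = 267.9 / 363.69 = 0.7366.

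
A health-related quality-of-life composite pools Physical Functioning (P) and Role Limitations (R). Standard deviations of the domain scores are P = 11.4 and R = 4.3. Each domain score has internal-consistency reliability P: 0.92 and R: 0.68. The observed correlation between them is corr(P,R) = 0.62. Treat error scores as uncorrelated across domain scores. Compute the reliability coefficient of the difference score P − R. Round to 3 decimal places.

0.814

Var(P−R) = 11.4² + 4.3² − 2·11.4·4.3·0.62 = 148.45 − 60.7848 = 87.6652.
Because errors are independent across components, Cov(Tᵢ,Tⱼ) = Cov(Xᵢ,Xⱼ); the off-diagonal part of the true-score variance is the same as above.
True-score variance = [11.4²·0.92 + 4.3²·0.68] − 60.7848 = 132.136 − 60.7848 = 71.3516.
Reliability = 71.3516 / 87.6652 = 0.814.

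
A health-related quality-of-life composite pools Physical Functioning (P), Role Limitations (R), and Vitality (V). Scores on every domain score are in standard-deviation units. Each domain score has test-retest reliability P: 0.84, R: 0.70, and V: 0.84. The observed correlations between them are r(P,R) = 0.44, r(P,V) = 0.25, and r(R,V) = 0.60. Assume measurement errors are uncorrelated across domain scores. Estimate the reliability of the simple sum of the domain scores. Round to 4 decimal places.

0.8889

Var(P+R+V) = 3 + 2·[0.44 + 0.25 + 0.60] = 3 + 2.58 = 5.58.
With uncorrelated errors the cross-covariances are all true-score covariance, so they carry over unchanged; only the diagonal terms shrink to ρᵢσᵢ².
True-score variance = [0.84 + 0.70 + 0.84] + 2.58 = 2.38 + 2.58 = 4.96.
Reliability = 4.96 / 5.58 = 0.8889.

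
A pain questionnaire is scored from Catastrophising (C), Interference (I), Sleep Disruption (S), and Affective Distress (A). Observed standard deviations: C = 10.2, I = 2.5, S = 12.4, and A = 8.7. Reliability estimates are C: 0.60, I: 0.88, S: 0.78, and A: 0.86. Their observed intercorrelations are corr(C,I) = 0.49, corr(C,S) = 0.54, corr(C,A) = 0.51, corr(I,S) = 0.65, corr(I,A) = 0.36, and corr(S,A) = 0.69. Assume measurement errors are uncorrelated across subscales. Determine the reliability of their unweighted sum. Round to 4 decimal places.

0.8911

Var(C+I+S+A) = 10.2² + 2.5² + 12.4² + 8.7² + 2·[10.2·2.5·0.49 + 10.2·12.4·0.54 + 10.2·8.7·0.51 + 2.5·12.4·0.65 + 2.5·8.7·0.36 + 12.4·8.7·0.69] = 339.74 + 456.938 = 796.678.
Because errors are independent across components, Cov(Tᵢ,Tⱼ) = Cov(Xᵢ,Xⱼ); the off-diagonal part of the true-score variance is the same as above.
True-score variance = [10.2²·0.60 + 2.5²·0.88 + 12.4²·0.78 + 8.7²·0.86] + 456.938 = 252.95 + 456.938 = 709.888.
Reliability = 709.888 / 796.678 = 0.8911.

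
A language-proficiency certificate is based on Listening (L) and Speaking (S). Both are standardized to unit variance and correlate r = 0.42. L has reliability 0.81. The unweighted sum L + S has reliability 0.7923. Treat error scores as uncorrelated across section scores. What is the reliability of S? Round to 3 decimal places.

Var(L+S) = 2 + 2·0.42 = 2.840.
True-score variance = ρ_L + ρ_S + 2·0.42, so 0.7923 = (0.81 + ρ_S + 0.84) / 2.840.
ρ_S = 0.7923·2.840 − 0.81 − 0.84 = 0.600.

0.600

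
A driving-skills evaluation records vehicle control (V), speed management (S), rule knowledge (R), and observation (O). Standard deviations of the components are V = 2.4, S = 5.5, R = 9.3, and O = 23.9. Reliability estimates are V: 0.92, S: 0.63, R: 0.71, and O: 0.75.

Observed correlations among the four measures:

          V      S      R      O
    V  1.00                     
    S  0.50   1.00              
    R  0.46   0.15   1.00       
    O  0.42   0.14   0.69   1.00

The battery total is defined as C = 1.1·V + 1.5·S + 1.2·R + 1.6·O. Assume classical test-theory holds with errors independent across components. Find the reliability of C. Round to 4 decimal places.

Var(C) = 1.1²·2.4² + 1.5²·5.5² + 1.2²·9.3² + 1.6²·23.9² + 2·[1.65·2.4·5.5·0.50 + 1.32·2.4·9.3·0.46 + 1.76·2.4·23.9·0.42 + 1.8·5.5·9.3·0.15 + 2.4·5.5·23.9·0.14 + 1.92·9.3·23.9·0.69] = 1661.88 + 838.568 = 2500.44.
Under uncorrelated errors the observed covariances equal the true-score covariances, so only the own-variance terms attenuate.
True-score variance = [1.1²·2.4²·0.92 + 1.5²·5.5²·0.63 + 1.2²·9.3²·0.71 + 1.6²·23.9²·0.75] + 838.568 = 1234.44 + 838.568 = 2073.01.
Reliability = 2073.01 / 2500.44 = 0.8291.

0.8291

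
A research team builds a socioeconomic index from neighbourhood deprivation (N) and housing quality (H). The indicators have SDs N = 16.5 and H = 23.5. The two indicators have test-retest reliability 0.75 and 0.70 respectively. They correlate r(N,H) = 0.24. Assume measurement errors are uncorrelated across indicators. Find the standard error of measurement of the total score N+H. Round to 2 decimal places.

15.29

Var(total) = 824.5 + 186.12 = 1010.62.
True-score variance = 590.763 + 186.12 = 776.883, so reliability = 0.7687.
Error variance = 1010.62 − 776.883 = 233.737; SEM = √233.737 = 15.29.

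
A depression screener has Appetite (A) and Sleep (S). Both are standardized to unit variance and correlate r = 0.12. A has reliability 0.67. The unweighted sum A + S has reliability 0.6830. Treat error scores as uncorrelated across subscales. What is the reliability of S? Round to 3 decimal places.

0.620

Var(A+S) = 2 + 2·0.12 = 2.240.
True-score variance = ρ_A + ρ_S + 2·0.12, so 0.6830 = (0.67 + ρ_S + 0.24) / 2.240.
ρ_S = 0.6830·2.240 − 0.67 − 0.24 = 0.620.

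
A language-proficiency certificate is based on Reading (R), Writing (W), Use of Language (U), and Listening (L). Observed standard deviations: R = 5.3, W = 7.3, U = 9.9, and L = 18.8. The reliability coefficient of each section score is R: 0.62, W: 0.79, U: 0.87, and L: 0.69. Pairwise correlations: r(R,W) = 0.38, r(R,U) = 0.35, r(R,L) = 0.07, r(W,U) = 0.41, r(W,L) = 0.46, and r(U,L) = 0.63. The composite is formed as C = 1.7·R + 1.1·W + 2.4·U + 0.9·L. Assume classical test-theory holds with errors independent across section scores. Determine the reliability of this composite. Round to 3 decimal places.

0.897

Var(C) = 1.7²·5.3² + 1.1²·7.3² + 2.4²·9.9² + 0.9²·18.8² + 2·[1.87·5.3·7.3·0.38 + 4.08·5.3·9.9·0.35 + 1.53·5.3·18.8·0.07 + 2.64·7.3·9.9·0.41 + 0.99·7.3·18.8·0.46 + 2.16·9.9·18.8·0.63] = 996.485 + 1014.18 = 2010.66.
With uncorrelated errors the cross-covariances are all true-score covariance, so they carry over unchanged; only the diagonal terms shrink to ρᵢσᵢ².
True-score variance = [1.7²·5.3²·0.62 + 1.1²·7.3²·0.79 + 2.4²·9.9²·0.87 + 0.9²·18.8²·0.69] + 1014.18 = 789.957 + 1014.18 = 1804.13.
Reliability = 1804.13 / 2010.66 = 0.897.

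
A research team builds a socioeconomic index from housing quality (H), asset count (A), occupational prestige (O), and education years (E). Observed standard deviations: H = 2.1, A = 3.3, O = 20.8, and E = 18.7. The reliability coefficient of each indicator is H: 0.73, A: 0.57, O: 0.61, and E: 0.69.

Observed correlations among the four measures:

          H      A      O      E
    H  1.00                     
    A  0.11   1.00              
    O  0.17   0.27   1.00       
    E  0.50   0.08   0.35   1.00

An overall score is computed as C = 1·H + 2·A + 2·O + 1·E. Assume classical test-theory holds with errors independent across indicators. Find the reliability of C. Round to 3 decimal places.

Var(C) = 2.1² + 2²·3.3² + 2²·20.8² + 18.7² + 2·[2·2.1·3.3·0.11 + 2·2.1·20.8·0.17 + 2.1·18.7·0.50 + 4·3.3·20.8·0.27 + 2·3.3·18.7·0.08 + 2·20.8·18.7·0.35] = 2128.22 + 784.575 = 2912.8.
With uncorrelated errors the cross-covariances are all true-score covariance, so they carry over unchanged; only the diagonal terms shrink to ρᵢσᵢ².
True-score variance = [2.1²·0.73 + 2²·3.3²·0.57 + 2²·20.8²·0.61 + 18.7²·0.69] + 784.575 = 1324.98 + 784.575 = 2109.55.
Reliability = 2109.55 / 2912.8 = 0.724.

0.724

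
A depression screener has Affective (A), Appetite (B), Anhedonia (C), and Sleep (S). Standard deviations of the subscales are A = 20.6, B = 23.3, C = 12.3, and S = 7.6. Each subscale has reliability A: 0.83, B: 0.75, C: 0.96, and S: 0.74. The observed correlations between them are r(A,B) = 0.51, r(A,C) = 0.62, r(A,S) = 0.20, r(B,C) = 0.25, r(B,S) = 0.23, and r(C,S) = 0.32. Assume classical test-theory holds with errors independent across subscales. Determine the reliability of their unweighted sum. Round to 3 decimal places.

Var(A+B+C+S) = 20.6² + 23.3² + 12.3² + 7.6² + 2·[20.6·23.3·0.51 + 20.6·12.3·0.62 + 20.6·7.6·0.20 + 23.3·12.3·0.25 + 23.3·7.6·0.23 + 12.3·7.6·0.32] = 1176.3 + 1150.97 = 2327.27.
Under uncorrelated errors the observed covariances equal the true-score covariances, so only the own-variance terms attenuate.
True-score variance = [20.6²·0.83 + 23.3²·0.75 + 12.3²·0.96 + 7.6²·0.74] + 1150.97 = 947.367 + 1150.97 = 2098.34.
Reliability = 2098.34 / 2327.27 = 0.902.

0.902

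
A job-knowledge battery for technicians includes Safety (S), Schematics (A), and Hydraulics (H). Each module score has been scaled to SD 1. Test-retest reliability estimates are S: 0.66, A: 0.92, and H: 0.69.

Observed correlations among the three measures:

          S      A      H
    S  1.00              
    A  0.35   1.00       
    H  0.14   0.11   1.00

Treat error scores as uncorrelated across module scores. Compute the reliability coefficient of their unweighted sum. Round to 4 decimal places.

Var(S+A+H) = 3 + 2·[0.35 + 0.14 + 0.11] = 3 + 1.2 = 4.2.
Because errors are independent across components, Cov(Tᵢ,Tⱼ) = Cov(Xᵢ,Xⱼ); the off-diagonal part of the true-score variance is the same as above.
True-score variance = [0.66 + 0.92 + 0.69] + 1.2 = 2.27 + 1.2 = 3.47.
Reliability = 3.47 / 4.2 = 0.8262.

0.8262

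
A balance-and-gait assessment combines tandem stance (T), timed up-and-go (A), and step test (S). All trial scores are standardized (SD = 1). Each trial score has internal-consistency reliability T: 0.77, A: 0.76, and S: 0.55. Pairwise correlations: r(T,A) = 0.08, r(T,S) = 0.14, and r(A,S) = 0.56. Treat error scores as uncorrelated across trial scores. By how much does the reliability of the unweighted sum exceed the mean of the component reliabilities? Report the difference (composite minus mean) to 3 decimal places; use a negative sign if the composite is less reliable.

0.105

Var(sum) = 3 + 1.56 = 4.56; true-score variance = 2.08 + 1.56 = 3.64; composite reliability = 0.7982.
Mean component reliability = 0.6933.
Difference = 0.7982 − 0.6933 = 0.105.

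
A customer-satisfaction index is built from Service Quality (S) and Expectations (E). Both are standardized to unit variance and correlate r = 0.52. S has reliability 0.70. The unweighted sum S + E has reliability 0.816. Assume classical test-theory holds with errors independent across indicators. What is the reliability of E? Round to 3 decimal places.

Var(S+E) = 2 + 2·0.52 = 3.040.
True-score variance = ρ_S + ρ_E + 2·0.52, so 0.816 = (0.70 + ρ_E + 1.04) / 3.040.
ρ_E = 0.816·3.040 − 0.70 − 1.04 = 0.741.

0.741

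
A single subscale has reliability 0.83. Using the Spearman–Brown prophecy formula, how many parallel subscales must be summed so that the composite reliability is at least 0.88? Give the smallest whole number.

2

k ≥ ρ*(1−ρ₁)/(ρ₁(1−ρ*)) = 0.88·0.17 / (0.83·0.12) = 1.502.
Smallest integer k = 2.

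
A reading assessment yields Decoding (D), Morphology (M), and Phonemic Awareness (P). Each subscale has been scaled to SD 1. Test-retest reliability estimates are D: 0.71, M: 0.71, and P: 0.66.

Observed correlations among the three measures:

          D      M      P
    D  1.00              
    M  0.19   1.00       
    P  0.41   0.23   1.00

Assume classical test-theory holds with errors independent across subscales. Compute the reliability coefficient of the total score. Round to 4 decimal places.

Var(D+M+P) = 3 + 2·[0.19 + 0.41 + 0.23] = 3 + 1.66 = 4.66.
With uncorrelated errors the cross-covariances are all true-score covariance, so they carry over unchanged; only the diagonal terms shrink to ρᵢσᵢ².
True-score variance = [0.71 + 0.71 + 0.66] + 1.66 = 2.08 + 1.66 = 3.74.
Reliability = 3.74 / 4.66 = 0.8026.

0.8026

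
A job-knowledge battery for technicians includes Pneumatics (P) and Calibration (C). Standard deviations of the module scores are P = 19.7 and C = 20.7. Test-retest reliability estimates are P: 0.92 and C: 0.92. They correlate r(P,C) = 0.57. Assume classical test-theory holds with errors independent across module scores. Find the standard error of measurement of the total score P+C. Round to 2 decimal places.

8.08

Var(total) = 816.58 + 464.881 = 1281.46.
True-score variance = 751.254 + 464.881 = 1216.13, so reliability = 0.9490.
Error variance = 1281.46 − 1216.13 = 65.3264; SEM = √65.3264 = 8.08.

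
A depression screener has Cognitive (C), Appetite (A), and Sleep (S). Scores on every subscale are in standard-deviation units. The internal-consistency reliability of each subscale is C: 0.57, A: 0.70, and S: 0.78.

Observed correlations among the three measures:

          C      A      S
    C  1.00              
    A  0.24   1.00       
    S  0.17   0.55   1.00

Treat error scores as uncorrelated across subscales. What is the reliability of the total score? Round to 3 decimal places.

Var(C+A+S) = 3 + 2·[0.24 + 0.17 + 0.55] = 3 + 1.92 = 4.92.
Because errors are independent across components, Cov(Tᵢ,Tⱼ) = Cov(Xᵢ,Xⱼ); the off-diagonal part of the true-score variance is the same as above.
True-score variance = [0.57 + 0.70 + 0.78] + 1.92 = 2.05 + 1.92 = 3.97.
Reliability = 3.97 / 4.92 = 0.807.

0.807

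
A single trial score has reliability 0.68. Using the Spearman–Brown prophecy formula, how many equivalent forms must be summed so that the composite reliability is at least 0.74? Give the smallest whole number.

k ≥ ρ*(1−ρ₁)/(ρ₁(1−ρ*)) = 0.74·0.32 / (0.68·0.26) = 1.339.
Smallest integer k = 2.

2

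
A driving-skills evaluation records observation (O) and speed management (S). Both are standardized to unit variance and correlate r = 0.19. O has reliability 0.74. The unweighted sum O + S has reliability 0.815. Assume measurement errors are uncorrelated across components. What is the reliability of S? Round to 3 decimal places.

0.820

Var(O+S) = 2 + 2·0.19 = 2.380.
True-score variance = ρ_O + ρ_S + 2·0.19, so 0.815 = (0.74 + ρ_S + 0.38) / 2.380.
ρ_S = 0.815·2.380 − 0.74 − 0.38 = 0.820.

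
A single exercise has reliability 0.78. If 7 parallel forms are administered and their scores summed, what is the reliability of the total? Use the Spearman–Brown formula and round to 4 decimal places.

ρ_k = kρ / (1 + (k−1)ρ) = 7·0.78 / (1 + 6·0.78) = 5.460 / 5.680 = 0.9613.

0.9613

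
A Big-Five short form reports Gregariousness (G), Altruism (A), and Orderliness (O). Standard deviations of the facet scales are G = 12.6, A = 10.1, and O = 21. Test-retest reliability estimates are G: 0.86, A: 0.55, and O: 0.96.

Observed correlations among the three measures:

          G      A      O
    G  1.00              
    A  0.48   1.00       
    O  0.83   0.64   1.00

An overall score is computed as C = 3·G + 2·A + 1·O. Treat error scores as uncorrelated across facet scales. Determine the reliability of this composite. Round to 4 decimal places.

Var(C) = 3²·12.6² + 2²·10.1² + 21² + 2·[6·12.6·10.1·0.48 + 3·12.6·21·0.83 + 2·10.1·21·0.64] = 2277.88 + 2593.7 = 4871.58.
Because errors are independent across components, Cov(Tᵢ,Tⱼ) = Cov(Xᵢ,Xⱼ); the off-diagonal part of the true-score variance is the same as above.
True-score variance = [3²·12.6²·0.86 + 2²·10.1²·0.55 + 21²·0.96] + 2593.7 = 1876.58 + 2593.7 = 4470.29.
Reliability = 4470.29 / 4871.58 = 0.9176.

0.9176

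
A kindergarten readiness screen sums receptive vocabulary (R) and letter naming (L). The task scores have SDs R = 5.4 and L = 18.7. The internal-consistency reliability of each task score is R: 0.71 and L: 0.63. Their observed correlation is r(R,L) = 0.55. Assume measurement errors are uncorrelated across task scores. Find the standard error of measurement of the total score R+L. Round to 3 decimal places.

11.741

Var(total) = 378.85 + 111.078 = 489.928.
True-score variance = 241.008 + 111.078 = 352.086, so reliability = 0.7186.
Error variance = 489.928 − 352.086 = 137.842; SEM = √137.842 = 11.741.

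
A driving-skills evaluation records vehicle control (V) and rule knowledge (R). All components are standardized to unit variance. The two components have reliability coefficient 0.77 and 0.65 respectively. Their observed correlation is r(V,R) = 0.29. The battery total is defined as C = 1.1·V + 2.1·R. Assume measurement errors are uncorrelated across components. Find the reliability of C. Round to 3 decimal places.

Var(C) = 1.1² + 2.1² + 2·[2.31·0.29] = 5.62 + 1.3398 = 6.9598.
Because errors are independent across components, Cov(Tᵢ,Tⱼ) = Cov(Xᵢ,Xⱼ); the off-diagonal part of the true-score variance is the same as above.
True-score variance = [1.1²·0.77 + 2.1²·0.65] + 1.3398 = 3.7982 + 1.3398 = 5.138.
Reliability = 5.138 / 6.9598 = 0.738.

0.738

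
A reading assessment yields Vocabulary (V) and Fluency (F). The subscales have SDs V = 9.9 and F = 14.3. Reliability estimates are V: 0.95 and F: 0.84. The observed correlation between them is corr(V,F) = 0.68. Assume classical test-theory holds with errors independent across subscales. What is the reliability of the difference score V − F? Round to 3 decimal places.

0.658

Var(V−F) = 9.9² + 14.3² − 2·9.9·14.3·0.68 = 302.5 − 192.535 = 109.965.
Because errors are independent across components, Cov(Tᵢ,Tⱼ) = Cov(Xᵢ,Xⱼ); the off-diagonal part of the true-score variance is the same as above.
True-score variance = [9.9²·0.95 + 14.3²·0.84] − 192.535 = 264.881 − 192.535 = 72.3459.
Reliability = 72.3459 / 109.965 = 0.658.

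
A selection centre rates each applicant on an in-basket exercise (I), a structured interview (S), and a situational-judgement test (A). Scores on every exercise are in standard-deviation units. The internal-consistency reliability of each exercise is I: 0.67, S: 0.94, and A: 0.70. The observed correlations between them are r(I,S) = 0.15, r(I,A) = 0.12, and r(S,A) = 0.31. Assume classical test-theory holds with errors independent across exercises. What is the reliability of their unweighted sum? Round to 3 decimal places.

0.834

Var(I+S+A) = 3 + 2·[0.15 + 0.12 + 0.31] = 3 + 1.16 = 4.16.
Because errors are independent across components, Cov(Tᵢ,Tⱼ) = Cov(Xᵢ,Xⱼ); the off-diagonal part of the true-score variance is the same as above.
True-score variance = [0.67 + 0.94 + 0.70] + 1.16 = 2.31 + 1.16 = 3.47.
Reliability = 3.47 / 4.16 = 0.834.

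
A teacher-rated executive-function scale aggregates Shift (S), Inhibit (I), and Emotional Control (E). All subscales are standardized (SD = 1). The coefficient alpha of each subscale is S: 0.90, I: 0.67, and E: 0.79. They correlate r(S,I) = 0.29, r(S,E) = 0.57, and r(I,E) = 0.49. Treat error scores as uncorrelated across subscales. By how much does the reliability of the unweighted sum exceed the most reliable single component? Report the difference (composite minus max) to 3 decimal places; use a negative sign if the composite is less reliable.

Var(sum) = 3 + 2.7 = 5.7; true-score variance = 2.36 + 2.7 = 5.06; composite reliability = 0.8877.
Max component reliability = 0.9000.
Difference = 0.8877 − 0.9000 = -0.012.

-0.012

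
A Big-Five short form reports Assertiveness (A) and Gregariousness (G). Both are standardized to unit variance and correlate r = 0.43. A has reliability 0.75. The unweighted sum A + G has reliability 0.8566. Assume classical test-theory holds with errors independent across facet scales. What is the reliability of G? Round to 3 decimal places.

Var(A+G) = 2 + 2·0.43 = 2.860.
True-score variance = ρ_A + ρ_G + 2·0.43, so 0.8566 = (0.75 + ρ_G + 0.86) / 2.860.
ρ_G = 0.8566·2.860 − 0.75 − 0.86 = 0.840.

0.840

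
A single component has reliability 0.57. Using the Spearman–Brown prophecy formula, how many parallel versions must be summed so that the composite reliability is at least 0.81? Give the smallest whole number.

k ≥ ρ*(1−ρ₁)/(ρ₁(1−ρ*)) = 0.81·0.43 / (0.57·0.19) = 3.216.
Smallest integer k = 4.

4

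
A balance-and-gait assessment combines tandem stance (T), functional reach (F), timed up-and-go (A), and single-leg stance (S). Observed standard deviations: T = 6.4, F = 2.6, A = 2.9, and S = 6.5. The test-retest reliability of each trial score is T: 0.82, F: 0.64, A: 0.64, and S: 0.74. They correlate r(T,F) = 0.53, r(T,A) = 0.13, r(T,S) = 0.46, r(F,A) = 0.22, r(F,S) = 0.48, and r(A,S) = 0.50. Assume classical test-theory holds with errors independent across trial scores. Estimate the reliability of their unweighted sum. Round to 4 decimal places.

Var(T+F+A+S) = 6.4² + 2.6² + 2.9² + 6.5² + 2·[6.4·2.6·0.53 + 6.4·2.9·0.13 + 6.4·6.5·0.46 + 2.6·2.9·0.22 + 2.6·6.5·0.48 + 2.9·6.5·0.50] = 98.38 + 99.1276 = 197.508.
Because errors are independent across components, Cov(Tᵢ,Tⱼ) = Cov(Xᵢ,Xⱼ); the off-diagonal part of the true-score variance is the same as above.
True-score variance = [6.4²·0.82 + 2.6²·0.64 + 2.9²·0.64 + 6.5²·0.74] + 99.1276 = 74.561 + 99.1276 = 173.689.
Reliability = 173.689 / 197.508 = 0.8794.

0.8794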